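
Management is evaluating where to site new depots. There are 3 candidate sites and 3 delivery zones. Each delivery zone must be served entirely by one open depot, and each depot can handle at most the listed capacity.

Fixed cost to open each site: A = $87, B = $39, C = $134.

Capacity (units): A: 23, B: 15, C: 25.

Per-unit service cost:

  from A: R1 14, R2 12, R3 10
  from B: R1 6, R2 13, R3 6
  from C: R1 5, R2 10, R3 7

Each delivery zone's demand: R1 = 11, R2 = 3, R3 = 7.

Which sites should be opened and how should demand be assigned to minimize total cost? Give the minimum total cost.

Minimum total cost: 268

Open {C}: R1→C 5·11=55, R2→C 10·3=30, R3→C 7·7=49.
Loads: C carries 21/25. Service 134; fixed 134; total 268.
Next best feasible plan costs 298.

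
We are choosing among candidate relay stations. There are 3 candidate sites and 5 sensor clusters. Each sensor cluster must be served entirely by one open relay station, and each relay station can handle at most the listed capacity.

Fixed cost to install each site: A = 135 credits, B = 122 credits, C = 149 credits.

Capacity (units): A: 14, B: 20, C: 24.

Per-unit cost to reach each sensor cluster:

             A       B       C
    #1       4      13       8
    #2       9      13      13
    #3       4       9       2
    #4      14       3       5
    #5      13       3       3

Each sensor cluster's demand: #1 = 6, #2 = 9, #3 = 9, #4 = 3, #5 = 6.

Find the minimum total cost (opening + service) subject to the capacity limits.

Open {A, C}: #1→C 8·6=48, #2→A 9·9=81, #3→C 2·9=18, #4→C 5·3=15, #5→C 3·6=18.
Loads: A carries 9/14, C carries 24/24. Service 180; fixed 284; total 464.
Next best feasible plan costs 481.

Minimum total cost: 464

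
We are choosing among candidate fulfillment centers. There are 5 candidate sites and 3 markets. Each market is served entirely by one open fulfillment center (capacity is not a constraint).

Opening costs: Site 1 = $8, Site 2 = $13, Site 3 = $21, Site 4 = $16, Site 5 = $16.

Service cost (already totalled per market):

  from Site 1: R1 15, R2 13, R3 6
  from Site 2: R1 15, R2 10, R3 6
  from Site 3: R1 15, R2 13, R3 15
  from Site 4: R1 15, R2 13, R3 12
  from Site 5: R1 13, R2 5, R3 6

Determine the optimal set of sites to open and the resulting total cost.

Open Site 5 only; minimum total cost 40.

For any fixed open set, each market goes to its cheapest open site; total = fixed + service.
{Site 5}: R1→Site 5 13, R2→Site 5 5, R3→Site 5 6. Service 24; fixed 16; total 40.
{Site 1}: service 34 + fixed 8 = 42
{Site 2}: R1→Site 2 15, R2→Site 2 10, R3→Site 2 6. Service 31; fixed 13; total 44.
{Site 1, Site 2, Site 3, Site 4, Site 5}: service 24 + fixed 74 = 98
No other subset beats 40.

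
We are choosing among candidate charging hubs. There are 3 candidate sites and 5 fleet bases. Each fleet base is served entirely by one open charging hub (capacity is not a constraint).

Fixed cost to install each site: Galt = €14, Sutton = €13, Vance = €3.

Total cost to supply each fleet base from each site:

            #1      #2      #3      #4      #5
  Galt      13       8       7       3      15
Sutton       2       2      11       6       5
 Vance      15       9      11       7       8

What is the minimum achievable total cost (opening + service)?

For any fixed open set, each fleet base goes to its cheapest open site; total = fixed + service.
{Sutton}: #1→Sutton 2, #2→Sutton 2, #3→Sutton 11, #4→Sutton 6, #5→Sutton 5. Service 26; fixed 13; total 39.
{Sutton, Vance}: #1→Sutton 2, #2→Sutton 2, #3→Sutton 11, #4→Sutton 6, #5→Sutton 5. Service 26; fixed 16; total 42.
{Galt, Sutton}: service 19 + fixed 27 = 46
{Galt, Sutton, Vance}: service 19 + fixed 30 = 49
(All 7 nonempty subsets were checked; Sutton only is lowest.)

Minimum total cost: 39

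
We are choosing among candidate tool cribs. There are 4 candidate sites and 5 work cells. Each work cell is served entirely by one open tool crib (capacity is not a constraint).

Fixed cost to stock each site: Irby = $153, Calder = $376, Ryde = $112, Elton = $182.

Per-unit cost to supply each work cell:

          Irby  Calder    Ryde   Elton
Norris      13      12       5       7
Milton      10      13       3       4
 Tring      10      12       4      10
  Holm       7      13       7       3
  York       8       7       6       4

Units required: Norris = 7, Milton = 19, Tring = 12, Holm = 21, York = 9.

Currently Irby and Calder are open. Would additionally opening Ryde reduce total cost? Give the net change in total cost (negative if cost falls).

Current service cost with {Irby, Calder}: 604.
Adding Ryde: each work cell re-picks its cheapest; new service cost 341, saving 263.
Extra fixed cost: 112. Net change = 112 − 263 = -151.
(Totals: 1133 → 982.)

Yes — net change −151 (cost falls by 151).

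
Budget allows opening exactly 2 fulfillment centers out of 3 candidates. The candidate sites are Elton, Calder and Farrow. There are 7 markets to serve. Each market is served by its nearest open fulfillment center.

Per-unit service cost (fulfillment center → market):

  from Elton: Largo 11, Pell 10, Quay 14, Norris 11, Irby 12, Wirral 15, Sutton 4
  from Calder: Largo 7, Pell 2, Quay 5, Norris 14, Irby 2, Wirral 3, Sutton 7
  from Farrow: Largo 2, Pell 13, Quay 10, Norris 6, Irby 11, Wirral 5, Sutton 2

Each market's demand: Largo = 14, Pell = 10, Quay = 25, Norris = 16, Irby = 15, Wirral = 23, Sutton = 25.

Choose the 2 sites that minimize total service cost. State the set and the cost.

Choose Calder and Farrow; total service cost 418.

With exactly 2 open, each market uses its cheapest among the chosen.
{Calder, Farrow}: Largo→Farrow 2·14=28, Pell→Calder 2·10=20, Quay→Calder 5·25=125, Norris→Farrow 6·16=96, Irby→Calder 2·15=30, Wirral→Calder 3·23=69, Sutton→Farrow 2·25=50. Service cost 418.
{Elton, Calder}: service cost 618
{Elton, Farrow}: service cost 804
Among all 3 size-2 choices, {Calder, Farrow} is lowest.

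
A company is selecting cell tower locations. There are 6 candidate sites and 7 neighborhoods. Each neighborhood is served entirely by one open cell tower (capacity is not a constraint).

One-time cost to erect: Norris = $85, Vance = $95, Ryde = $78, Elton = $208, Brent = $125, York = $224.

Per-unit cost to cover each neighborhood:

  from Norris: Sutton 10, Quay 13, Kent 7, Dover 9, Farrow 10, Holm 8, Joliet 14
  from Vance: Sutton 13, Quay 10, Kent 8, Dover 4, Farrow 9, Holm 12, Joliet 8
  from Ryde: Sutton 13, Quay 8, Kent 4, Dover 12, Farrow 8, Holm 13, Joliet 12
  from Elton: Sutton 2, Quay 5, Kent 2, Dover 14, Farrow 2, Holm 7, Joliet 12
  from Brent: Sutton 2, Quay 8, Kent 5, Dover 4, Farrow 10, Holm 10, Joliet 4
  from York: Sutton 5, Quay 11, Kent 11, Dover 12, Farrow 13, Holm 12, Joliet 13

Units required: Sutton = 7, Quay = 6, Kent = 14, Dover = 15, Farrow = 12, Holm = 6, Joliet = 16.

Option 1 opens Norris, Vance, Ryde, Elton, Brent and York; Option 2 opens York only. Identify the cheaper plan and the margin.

Option 1 is cheaper by 18.

Option 1: {Norris, Vance, Ryde, Elton, Brent, York}: Sutton→Elton 2·7=14, Quay→Elton 5·6=30, Kent→Elton 2·14=28, Dover→Vance 4·15=60, Farrow→Elton 2·12=24, Holm→Elton 7·6=42, Joliet→Brent 4·16=64. Service 262; fixed 815; total 1077.
Option 2: {York}: Sutton→York 5·7=35, Quay→York 11·6=66, Kent→York 11·14=154, Dover→York 12·15=180, Farrow→York 13·12=156, Holm→York 12·6=72, Joliet→York 13·16=208. Service 871; fixed 224; total 1095.
Difference: |1077 − 1095| = 18.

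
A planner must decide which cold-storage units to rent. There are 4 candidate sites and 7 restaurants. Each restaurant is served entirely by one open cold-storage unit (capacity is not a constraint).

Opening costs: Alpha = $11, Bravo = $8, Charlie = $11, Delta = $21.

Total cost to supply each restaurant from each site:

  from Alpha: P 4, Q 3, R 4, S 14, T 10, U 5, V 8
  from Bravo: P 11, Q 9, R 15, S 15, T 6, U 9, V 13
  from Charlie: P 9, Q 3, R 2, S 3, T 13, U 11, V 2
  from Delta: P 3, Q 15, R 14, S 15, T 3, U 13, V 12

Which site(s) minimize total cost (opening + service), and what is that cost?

For any fixed open set, each restaurant goes to its cheapest open site; total = fixed + service.
{Alpha, Charlie}: P→Alpha 4, Q→Alpha 3, R→Charlie 2, S→Charlie 3, T→Alpha 10, U→Alpha 5, V→Charlie 2. Service 29; fixed 22; total 51.
{Bravo, Charlie}: P→Charlie 9, Q→Charlie 3, R→Charlie 2, S→Charlie 3, T→Bravo 6, U→Bravo 9, V→Charlie 2. Service 34; fixed 19; total 53.
{Charlie}: service 43 + fixed 11 = 54
{Alpha, Bravo, Charlie, Delta}: P→Delta 3, Q→Alpha 3, R→Charlie 2, S→Charlie 3, T→Delta 3, U→Alpha 5, V→Charlie 2. Service 21; fixed 51; total 72.
(All 15 nonempty subsets were checked; Alpha and Charlie is lowest.)

Open Alpha and Charlie; minimum total cost 51.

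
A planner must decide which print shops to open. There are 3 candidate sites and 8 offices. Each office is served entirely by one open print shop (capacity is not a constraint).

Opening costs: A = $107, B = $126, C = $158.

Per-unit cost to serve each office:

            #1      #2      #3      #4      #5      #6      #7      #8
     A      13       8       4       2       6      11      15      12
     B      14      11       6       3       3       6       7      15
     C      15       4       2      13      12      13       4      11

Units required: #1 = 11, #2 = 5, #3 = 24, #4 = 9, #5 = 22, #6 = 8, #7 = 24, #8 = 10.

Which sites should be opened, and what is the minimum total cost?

For any fixed open set, each office goes to its cheapest open site; total = fixed + service.
{B, C}: #1→B 14·11=154, #2→C 4·5=20, #3→C 2·24=48, #4→B 3·9=27, #5→B 3·22=66, #6→B 6·8=48, #7→C 4·24=96, #8→C 11·10=110. Service 569; fixed 284; total 853.
{A, C}: #1→A 13·11=143, #2→C 4·5=20, #3→C 2·24=48, #4→A 2·9=18, #5→A 6·22=132, #6→A 11·8=88, #7→C 4·24=96, #8→C 11·10=110. Service 655; fixed 265; total 920.
{A, B}: #1→A 13·11=143, #2→A 8·5=40, #3→A 4·24=96, #4→A 2·9=18, #5→B 3·22=66, #6→B 6·8=48, #7→B 7·24=168, #8→A 12·10=120. Service 699; fixed 233; total 932.
{A, B, C}: #1→A 13·11=143, #2→C 4·5=20, #3→C 2·24=48, #4→A 2·9=18, #5→B 3·22=66, #6→B 6·8=48, #7→C 4·24=96, #8→C 11·10=110. Service 549; fixed 391; total 940.
No other subset beats 853.

Open B and C; minimum total cost 853.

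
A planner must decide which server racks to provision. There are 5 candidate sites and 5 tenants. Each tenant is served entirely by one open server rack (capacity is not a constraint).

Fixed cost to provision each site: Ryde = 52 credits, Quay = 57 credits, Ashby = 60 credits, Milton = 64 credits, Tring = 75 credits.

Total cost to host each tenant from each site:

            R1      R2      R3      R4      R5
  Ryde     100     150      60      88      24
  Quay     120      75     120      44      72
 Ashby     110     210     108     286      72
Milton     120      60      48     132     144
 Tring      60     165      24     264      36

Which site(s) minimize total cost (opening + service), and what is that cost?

For any fixed open set, each tenant goes to its cheapest open site; total = fixed + service.
{Quay, Tring}: R1→Tring 60, R2→Quay 75, R3→Tring 24, R4→Quay 44, R5→Tring 36. Service 239; fixed 132; total 371.
{Ryde, Quay, Tring}: service 227 + fixed 184 = 411
{Ryde, Quay}: R1→Ryde 100, R2→Quay 75, R3→Ryde 60, R4→Quay 44, R5→Ryde 24. Service 303; fixed 109; total 412.
{Ryde, Quay, Ashby, Milton, Tring}: R1→Tring 60, R2→Milton 60, R3→Tring 24, R4→Quay 44, R5→Ryde 24. Service 212; fixed 308; total 520.
No other subset beats 371.

Open Quay and Tring; minimum total cost 371.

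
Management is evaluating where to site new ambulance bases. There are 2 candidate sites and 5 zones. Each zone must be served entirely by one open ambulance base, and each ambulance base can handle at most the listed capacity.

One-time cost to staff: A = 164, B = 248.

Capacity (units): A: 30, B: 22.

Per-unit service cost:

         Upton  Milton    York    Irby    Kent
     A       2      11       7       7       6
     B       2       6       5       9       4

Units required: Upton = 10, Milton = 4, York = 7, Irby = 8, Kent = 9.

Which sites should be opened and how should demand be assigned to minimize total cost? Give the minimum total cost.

Minimum total cost: 583

Open {A, B}: Upton→A 2·10=20, Milton→B 6·4=24, York→B 5·7=35, Irby→A 7·8=56, Kent→B 4·9=36.
Loads: A carries 18/30, B carries 20/22. Service 171; fixed 412; total 583.
Next best feasible plan costs 597.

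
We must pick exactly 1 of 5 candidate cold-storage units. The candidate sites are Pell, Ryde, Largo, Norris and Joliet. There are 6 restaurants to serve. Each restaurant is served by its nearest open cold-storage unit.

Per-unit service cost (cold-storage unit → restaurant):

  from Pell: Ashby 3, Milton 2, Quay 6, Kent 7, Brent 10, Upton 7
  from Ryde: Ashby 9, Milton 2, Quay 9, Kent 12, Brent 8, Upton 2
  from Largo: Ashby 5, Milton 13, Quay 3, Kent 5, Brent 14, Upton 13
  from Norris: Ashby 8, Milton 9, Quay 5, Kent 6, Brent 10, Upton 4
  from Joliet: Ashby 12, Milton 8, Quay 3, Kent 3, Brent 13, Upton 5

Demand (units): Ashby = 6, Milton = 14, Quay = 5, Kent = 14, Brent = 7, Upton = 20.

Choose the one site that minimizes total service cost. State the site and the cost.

With exactly 1 open, each restaurant uses its cheapest among the chosen.
{Pell}: Ashby→Pell 3·6=18, Milton→Pell 2·14=28, Quay→Pell 6·5=30, Kent→Pell 7·14=98, Brent→Pell 10·7=70, Upton→Pell 7·20=140. Service cost 384.
{Ryde}: service cost 391
{Joliet}: service cost 432
Among all 5 size-1 choices, {Pell} is lowest.

Choose Pell only; total service cost 384.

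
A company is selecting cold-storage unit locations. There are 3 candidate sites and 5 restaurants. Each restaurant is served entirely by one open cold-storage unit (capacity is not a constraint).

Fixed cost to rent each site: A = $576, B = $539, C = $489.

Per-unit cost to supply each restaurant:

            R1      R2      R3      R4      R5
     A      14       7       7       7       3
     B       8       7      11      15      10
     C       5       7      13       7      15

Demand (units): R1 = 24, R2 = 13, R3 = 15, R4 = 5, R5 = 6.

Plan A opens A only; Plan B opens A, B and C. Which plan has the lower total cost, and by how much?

Plan A: {A}: R1→A 14·24=336, R2→A 7·13=91, R3→A 7·15=105, R4→A 7·5=35, R5→A 3·6=18. Service 585; fixed 576; total 1161.
Plan B: {A, B, C}: R1→C 5·24=120, R2→A 7·13=91, R3→A 7·15=105, R4→A 7·5=35, R5→A 3·6=18. Service 369; fixed 1604; total 1973.
Difference: |1161 − 1973| = 812.

Plan A is cheaper by 812.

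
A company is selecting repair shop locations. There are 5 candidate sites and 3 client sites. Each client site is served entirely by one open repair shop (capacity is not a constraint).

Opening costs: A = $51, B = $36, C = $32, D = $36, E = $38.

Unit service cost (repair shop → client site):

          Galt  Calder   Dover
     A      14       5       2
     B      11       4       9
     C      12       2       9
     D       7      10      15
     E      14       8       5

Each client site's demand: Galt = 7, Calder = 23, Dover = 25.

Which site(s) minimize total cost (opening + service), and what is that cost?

Open A and C; minimum total cost 263.

For any fixed open set, each client site goes to its cheapest open site; total = fixed + service.
{A, C}: Galt→C 12·7=84, Calder→C 2·23=46, Dover→A 2·25=50. Service 180; fixed 83; total 263.
{A, C, D}: service 145 + fixed 119 = 264
{A, B, C}: Galt→B 11·7=77, Calder→C 2·23=46, Dover→A 2·25=50. Service 173; fixed 119; total 292.
{A, B, C, D, E}: Galt→D 7·7=49, Calder→C 2·23=46, Dover→A 2·25=50. Service 145; fixed 193; total 338.
No other subset beats 263.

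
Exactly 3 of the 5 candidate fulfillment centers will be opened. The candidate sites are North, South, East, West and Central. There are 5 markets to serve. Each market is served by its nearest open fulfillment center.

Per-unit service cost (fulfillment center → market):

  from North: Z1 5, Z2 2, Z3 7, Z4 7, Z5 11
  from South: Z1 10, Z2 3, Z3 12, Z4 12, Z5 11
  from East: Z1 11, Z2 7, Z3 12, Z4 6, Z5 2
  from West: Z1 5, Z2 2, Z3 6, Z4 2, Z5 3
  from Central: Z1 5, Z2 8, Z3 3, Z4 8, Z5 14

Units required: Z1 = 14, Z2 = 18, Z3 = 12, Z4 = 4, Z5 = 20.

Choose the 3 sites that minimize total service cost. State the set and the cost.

With exactly 3 open, each market uses its cheapest among the chosen.
{East, West, Central}: Z1→West 5·14=70, Z2→West 2·18=36, Z3→Central 3·12=36, Z4→West 2·4=8, Z5→East 2·20=40. Service cost 190.
{North, East, Central}: service cost 206
{North, West, Central}: service cost 210
Among all 10 size-3 choices, {East, West, Central} is lowest.

Choose East, West and Central; total service cost 190.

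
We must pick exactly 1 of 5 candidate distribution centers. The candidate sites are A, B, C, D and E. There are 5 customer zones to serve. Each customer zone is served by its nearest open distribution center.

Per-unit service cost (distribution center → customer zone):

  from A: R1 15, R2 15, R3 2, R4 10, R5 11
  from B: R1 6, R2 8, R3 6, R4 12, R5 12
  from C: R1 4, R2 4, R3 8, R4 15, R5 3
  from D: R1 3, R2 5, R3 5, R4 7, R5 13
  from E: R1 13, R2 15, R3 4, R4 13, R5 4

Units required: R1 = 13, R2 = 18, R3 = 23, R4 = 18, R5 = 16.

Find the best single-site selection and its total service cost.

With exactly 1 open, each customer zone uses its cheapest among the chosen.
{D}: R1→D 3·13=39, R2→D 5·18=90, R3→D 5·23=115, R4→D 7·18=126, R5→D 13·16=208. Service cost 578.
{C}: service cost 626
{B}: service cost 768
Among all 5 size-1 choices, {D} is lowest.

Choose D only; total service cost 578.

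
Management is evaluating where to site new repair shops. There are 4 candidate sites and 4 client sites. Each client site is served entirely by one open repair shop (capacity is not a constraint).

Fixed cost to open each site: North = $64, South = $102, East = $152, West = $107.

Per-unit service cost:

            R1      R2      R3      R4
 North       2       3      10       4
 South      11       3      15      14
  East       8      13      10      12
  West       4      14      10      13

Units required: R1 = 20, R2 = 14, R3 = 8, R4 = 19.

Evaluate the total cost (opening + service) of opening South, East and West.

Total cost: 791

Each client site is assigned to its cheapest site among the open ones.
{South, East, West}: R1→West 4·20=80, R2→South 3·14=42, R3→East 10·8=80, R4→East 12·19=228. Service 430; fixed 361; total 791.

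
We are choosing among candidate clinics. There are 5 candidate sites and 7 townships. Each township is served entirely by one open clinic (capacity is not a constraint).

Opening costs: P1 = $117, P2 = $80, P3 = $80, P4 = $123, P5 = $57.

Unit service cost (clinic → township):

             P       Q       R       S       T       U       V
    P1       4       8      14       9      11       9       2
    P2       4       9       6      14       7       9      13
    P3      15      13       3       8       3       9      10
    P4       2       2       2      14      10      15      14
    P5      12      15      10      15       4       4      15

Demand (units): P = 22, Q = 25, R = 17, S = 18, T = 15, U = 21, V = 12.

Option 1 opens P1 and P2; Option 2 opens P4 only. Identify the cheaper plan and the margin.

Option 1: {P1, P2}: P→P1 4·22=88, Q→P1 8·25=200, R→P2 6·17=102, S→P1 9·18=162, T→P2 7·15=105, U→P1 9·21=189, V→P1 2·12=24. Service 870; fixed 197; total 1067.
Option 2: {P4}: P→P4 2·22=44, Q→P4 2·25=50, R→P4 2·17=34, S→P4 14·18=252, T→P4 10·15=150, U→P4 15·21=315, V→P4 14·12=168. Service 1013; fixed 123; total 1136.
Difference: |1067 − 1136| = 69.

Option 1 is cheaper by 69.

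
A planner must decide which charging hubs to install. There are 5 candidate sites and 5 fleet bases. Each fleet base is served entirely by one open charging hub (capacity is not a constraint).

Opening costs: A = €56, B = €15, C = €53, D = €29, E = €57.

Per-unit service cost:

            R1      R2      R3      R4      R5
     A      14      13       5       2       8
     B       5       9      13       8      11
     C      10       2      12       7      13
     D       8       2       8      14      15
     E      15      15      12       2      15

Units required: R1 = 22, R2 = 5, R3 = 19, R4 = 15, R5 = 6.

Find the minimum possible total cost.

Minimum total cost: 393

For any fixed open set, each fleet base goes to its cheapest open site; total = fixed + service.
{A, B, D}: R1→B 5·22=110, R2→D 2·5=10, R3→A 5·19=95, R4→A 2·15=30, R5→A 8·6=48. Service 293; fixed 100; total 393.
{A, B}: service 328 + fixed 71 = 399
{A, B, C}: service 293 + fixed 124 = 417
{A, B, C, D, E}: service 293 + fixed 210 = 503
No other subset beats 393.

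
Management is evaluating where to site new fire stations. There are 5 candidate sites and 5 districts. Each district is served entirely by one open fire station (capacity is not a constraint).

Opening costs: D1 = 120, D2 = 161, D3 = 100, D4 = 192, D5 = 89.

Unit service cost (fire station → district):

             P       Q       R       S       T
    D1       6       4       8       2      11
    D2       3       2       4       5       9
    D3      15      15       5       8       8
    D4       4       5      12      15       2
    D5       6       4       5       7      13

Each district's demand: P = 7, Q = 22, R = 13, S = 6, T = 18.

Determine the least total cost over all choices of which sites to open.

Minimum total cost: 470

For any fixed open set, each district goes to its cheapest open site; total = fixed + service.
{D2}: P→D2 3·7=21, Q→D2 2·22=44, R→D2 4·13=52, S→D2 5·6=30, T→D2 9·18=162. Service 309; fixed 161; total 470.
{D2, D4}: service 183 + fixed 353 = 536
{D4, D5}: P→D4 4·7=28, Q→D5 4·22=88, R→D5 5·13=65, S→D5 7·6=42, T→D4 2·18=36. Service 259; fixed 281; total 540.
{D1, D2, D3, D4, D5}: service 165 + fixed 662 = 827
No other subset beats 470.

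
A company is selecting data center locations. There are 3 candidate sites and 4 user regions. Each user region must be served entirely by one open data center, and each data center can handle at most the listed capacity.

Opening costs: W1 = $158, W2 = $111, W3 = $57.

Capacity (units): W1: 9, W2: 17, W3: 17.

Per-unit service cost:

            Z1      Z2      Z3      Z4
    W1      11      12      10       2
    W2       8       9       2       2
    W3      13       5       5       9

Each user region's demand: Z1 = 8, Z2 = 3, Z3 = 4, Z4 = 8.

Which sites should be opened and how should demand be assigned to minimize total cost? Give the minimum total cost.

Open {W2, W3}: Z1→W2 8·8=64, Z2→W3 5·3=15, Z3→W3 5·4=20, Z4→W2 2·8=16.
Loads: W2 carries 16/17, W3 carries 7/17. Service 115; fixed 168; total 283.
Next best feasible plan costs 311.

Minimum total cost: 283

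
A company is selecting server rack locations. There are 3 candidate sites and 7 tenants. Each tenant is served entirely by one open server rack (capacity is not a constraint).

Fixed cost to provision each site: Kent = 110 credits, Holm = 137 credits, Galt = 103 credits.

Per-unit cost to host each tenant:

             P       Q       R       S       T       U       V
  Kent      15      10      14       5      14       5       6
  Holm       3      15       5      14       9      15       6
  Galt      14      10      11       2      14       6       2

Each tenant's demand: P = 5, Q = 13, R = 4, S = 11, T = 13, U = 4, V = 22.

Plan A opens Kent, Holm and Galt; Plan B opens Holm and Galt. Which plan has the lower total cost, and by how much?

Plan A: {Kent, Holm, Galt}: P→Holm 3·5=15, Q→Kent 10·13=130, R→Holm 5·4=20, S→Galt 2·11=22, T→Holm 9·13=117, U→Kent 5·4=20, V→Galt 2·22=44. Service 368; fixed 350; total 718.
Plan B: {Holm, Galt}: P→Holm 3·5=15, Q→Galt 10·13=130, R→Holm 5·4=20, S→Galt 2·11=22, T→Holm 9·13=117, U→Galt 6·4=24, V→Galt 2·22=44. Service 372; fixed 240; total 612.
Difference: |718 − 612| = 106.

Plan B is cheaper by 106.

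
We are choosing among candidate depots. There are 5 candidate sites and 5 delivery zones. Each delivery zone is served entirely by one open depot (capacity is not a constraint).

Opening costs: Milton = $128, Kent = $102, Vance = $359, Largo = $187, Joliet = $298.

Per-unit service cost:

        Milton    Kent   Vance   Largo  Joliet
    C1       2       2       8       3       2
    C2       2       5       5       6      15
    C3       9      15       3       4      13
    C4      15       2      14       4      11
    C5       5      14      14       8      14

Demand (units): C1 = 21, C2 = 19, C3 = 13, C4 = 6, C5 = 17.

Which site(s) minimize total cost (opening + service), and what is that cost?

Open Milton only; minimum total cost 500.

For any fixed open set, each delivery zone goes to its cheapest open site; total = fixed + service.
{Milton}: C1→Milton 2·21=42, C2→Milton 2·19=38, C3→Milton 9·13=117, C4→Milton 15·6=90, C5→Milton 5·17=85. Service 372; fixed 128; total 500.
{Milton, Kent}: C1→Milton 2·21=42, C2→Milton 2·19=38, C3→Milton 9·13=117, C4→Kent 2·6=12, C5→Milton 5·17=85. Service 294; fixed 230; total 524.
{Milton, Largo}: C1→Milton 2·21=42, C2→Milton 2·19=38, C3→Largo 4·13=52, C4→Largo 4·6=24, C5→Milton 5·17=85. Service 241; fixed 315; total 556.
{Milton, Kent, Vance, Largo, Joliet}: service 216 + fixed 1074 = 1290
No other subset beats 500.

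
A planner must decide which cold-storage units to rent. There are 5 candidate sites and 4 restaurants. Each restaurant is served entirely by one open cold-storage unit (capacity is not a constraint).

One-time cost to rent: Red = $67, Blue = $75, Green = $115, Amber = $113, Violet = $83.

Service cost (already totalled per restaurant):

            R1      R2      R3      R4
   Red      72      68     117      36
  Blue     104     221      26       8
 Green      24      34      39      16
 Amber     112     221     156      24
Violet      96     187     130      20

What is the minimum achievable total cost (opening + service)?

Minimum total cost: 228

For any fixed open set, each restaurant goes to its cheapest open site; total = fixed + service.
{Green}: R1→Green 24, R2→Green 34, R3→Green 39, R4→Green 16. Service 113; fixed 115; total 228.
{Blue, Green}: R1→Green 24, R2→Green 34, R3→Blue 26, R4→Blue 8. Service 92; fixed 190; total 282.
{Red, Green}: R1→Green 24, R2→Green 34, R3→Green 39, R4→Green 16. Service 113; fixed 182; total 295.
{Red, Blue, Green, Amber, Violet}: service 92 + fixed 453 = 545
No other subset beats 228.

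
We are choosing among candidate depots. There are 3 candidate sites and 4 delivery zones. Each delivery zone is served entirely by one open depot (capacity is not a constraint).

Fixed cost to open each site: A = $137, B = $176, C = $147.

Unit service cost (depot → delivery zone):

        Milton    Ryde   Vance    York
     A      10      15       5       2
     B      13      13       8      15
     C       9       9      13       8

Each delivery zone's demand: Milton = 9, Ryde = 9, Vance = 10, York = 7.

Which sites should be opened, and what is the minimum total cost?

For any fixed open set, each delivery zone goes to its cheapest open site; total = fixed + service.
{A}: Milton→A 10·9=90, Ryde→A 15·9=135, Vance→A 5·10=50, York→A 2·7=14. Service 289; fixed 137; total 426.
{C}: Milton→C 9·9=81, Ryde→C 9·9=81, Vance→C 13·10=130, York→C 8·7=56. Service 348; fixed 147; total 495.
{A, C}: Milton→C 9·9=81, Ryde→C 9·9=81, Vance→A 5·10=50, York→A 2·7=14. Service 226; fixed 284; total 510.
{A, B, C}: Milton→C 9·9=81, Ryde→C 9·9=81, Vance→A 5·10=50, York→A 2·7=14. Service 226; fixed 460; total 686.
No other subset beats 426.

Open A only; minimum total cost 426.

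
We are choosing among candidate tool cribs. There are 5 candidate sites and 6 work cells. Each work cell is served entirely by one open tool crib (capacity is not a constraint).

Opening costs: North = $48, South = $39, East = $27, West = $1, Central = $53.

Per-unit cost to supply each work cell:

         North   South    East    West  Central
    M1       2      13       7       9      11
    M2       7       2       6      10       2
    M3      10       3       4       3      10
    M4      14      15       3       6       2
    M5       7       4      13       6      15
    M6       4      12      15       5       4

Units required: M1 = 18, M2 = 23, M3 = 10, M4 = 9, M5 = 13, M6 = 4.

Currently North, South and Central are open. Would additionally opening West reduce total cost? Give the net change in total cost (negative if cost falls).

No — net change +1 (cost rises by 1).

Current service cost with {North, South, Central}: 198.
Adding West: each work cell re-picks its cheapest; new service cost 198, saving 0.
Extra fixed cost: 1. Net change = 1 − 0 = 1.
(Totals: 338 → 339.)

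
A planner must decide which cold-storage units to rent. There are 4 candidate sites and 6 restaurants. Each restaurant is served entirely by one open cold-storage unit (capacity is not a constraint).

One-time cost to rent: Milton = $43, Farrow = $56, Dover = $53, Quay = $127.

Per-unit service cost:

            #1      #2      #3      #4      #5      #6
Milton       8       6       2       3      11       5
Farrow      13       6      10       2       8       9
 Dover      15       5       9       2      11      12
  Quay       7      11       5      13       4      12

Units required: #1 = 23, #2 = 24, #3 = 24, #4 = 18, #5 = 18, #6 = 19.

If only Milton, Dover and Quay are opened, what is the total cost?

Total cost: 755

Each restaurant is assigned to its cheapest site among the open ones.
{Milton, Dover, Quay}: #1→Quay 7·23=161, #2→Dover 5·24=120, #3→Milton 2·24=48, #4→Dover 2·18=36, #5→Quay 4·18=72, #6→Milton 5·19=95. Service 532; fixed 223; total 755.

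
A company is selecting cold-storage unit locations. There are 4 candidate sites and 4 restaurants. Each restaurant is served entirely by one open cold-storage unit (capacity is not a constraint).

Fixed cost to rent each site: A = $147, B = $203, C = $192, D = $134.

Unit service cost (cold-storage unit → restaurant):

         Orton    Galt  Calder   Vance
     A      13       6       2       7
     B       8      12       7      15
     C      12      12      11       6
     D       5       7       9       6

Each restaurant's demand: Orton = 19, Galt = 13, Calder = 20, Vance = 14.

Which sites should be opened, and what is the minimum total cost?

Open A and D; minimum total cost 578.

For any fixed open set, each restaurant goes to its cheapest open site; total = fixed + service.
{A, D}: Orton→D 5·19=95, Galt→A 6·13=78, Calder→A 2·20=40, Vance→D 6·14=84. Service 297; fixed 281; total 578.
{D}: service 450 + fixed 134 = 584
{A}: Orton→A 13·19=247, Galt→A 6·13=78, Calder→A 2·20=40, Vance→A 7·14=98. Service 463; fixed 147; total 610.
{A, B, C, D}: service 297 + fixed 676 = 973
No other subset beats 578.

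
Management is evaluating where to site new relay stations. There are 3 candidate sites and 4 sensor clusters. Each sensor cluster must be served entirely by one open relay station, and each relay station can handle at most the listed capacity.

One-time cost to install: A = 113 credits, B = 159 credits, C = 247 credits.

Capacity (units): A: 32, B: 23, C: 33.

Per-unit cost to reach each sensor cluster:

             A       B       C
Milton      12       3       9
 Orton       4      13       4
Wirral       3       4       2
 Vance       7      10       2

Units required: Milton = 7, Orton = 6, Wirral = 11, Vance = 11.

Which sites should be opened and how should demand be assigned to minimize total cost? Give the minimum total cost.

Open {A, B}: Milton→B 3·7=21, Orton→A 4·6=24, Wirral→A 3·11=33, Vance→A 7·11=77.
Loads: A carries 28/32, B carries 7/23. Service 155; fixed 272; total 427.
Next best feasible plan costs 438.

Minimum total cost: 427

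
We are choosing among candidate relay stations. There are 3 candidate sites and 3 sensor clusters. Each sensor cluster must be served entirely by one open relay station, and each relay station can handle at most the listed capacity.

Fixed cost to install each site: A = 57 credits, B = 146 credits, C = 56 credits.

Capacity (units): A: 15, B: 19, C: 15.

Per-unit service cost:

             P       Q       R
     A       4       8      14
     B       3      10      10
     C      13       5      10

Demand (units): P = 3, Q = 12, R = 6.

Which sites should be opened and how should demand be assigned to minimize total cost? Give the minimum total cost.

Open {A, C}: P→A 4·3=12, Q→C 5·12=60, R→A 14·6=84.
Loads: A carries 9/15, C carries 12/15. Service 156; fixed 113; total 269.
Next best feasible plan costs 281.

Minimum total cost: 269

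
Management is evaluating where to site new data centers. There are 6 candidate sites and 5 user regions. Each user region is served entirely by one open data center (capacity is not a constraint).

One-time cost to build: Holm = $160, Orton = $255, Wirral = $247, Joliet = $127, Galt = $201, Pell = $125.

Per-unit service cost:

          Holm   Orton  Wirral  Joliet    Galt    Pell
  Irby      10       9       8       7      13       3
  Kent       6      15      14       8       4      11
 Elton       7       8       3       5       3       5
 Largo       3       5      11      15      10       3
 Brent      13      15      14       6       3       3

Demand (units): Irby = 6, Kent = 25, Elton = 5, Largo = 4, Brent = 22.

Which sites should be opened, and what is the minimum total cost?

For any fixed open set, each user region goes to its cheapest open site; total = fixed + service.
{Galt}: Irby→Galt 13·6=78, Kent→Galt 4·25=100, Elton→Galt 3·5=15, Largo→Galt 10·4=40, Brent→Galt 3·22=66. Service 299; fixed 201; total 500.
{Pell}: Irby→Pell 3·6=18, Kent→Pell 11·25=275, Elton→Pell 5·5=25, Largo→Pell 3·4=12, Brent→Pell 3·22=66. Service 396; fixed 125; total 521.
{Galt, Pell}: Irby→Pell 3·6=18, Kent→Galt 4·25=100, Elton→Galt 3·5=15, Largo→Pell 3·4=12, Brent→Galt 3·22=66. Service 211; fixed 326; total 537.
{Holm, Orton, Wirral, Joliet, Galt, Pell}: Irby→Pell 3·6=18, Kent→Galt 4·25=100, Elton→Wirral 3·5=15, Largo→Holm 3·4=12, Brent→Galt 3·22=66. Service 211; fixed 1115; total 1326.
No other subset beats 500.

Open Galt only; minimum total cost 500.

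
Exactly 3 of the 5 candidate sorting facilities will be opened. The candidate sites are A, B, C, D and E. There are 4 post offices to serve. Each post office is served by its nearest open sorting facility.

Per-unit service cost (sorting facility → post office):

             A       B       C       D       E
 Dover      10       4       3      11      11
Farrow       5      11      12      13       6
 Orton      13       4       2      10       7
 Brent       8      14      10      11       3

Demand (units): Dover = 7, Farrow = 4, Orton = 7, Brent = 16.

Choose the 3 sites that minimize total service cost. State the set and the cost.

Choose A, C and E; total service cost 103.

With exactly 3 open, each post office uses its cheapest among the chosen.
{A, C, E}: Dover→C 3·7=21, Farrow→A 5·4=20, Orton→C 2·7=14, Brent→E 3·16=48. Service cost 103.
{B, C, E}: service cost 107
{C, D, E}: service cost 107
Among all 10 size-3 choices, {A, C, E} is lowest.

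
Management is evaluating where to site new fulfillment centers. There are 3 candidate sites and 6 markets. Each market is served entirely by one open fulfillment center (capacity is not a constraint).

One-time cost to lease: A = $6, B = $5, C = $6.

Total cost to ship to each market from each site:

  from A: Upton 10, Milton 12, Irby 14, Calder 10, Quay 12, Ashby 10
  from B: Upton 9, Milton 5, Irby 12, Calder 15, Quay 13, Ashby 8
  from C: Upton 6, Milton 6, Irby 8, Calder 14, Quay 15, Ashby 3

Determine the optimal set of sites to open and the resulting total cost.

Open A and C; minimum total cost 57.

For any fixed open set, each market goes to its cheapest open site; total = fixed + service.
{A, C}: Upton→C 6, Milton→C 6, Irby→C 8, Calder→A 10, Quay→A 12, Ashby→C 3. Service 45; fixed 12; total 57.
{C}: service 52 + fixed 6 = 58
{B, C}: Upton→C 6, Milton→B 5, Irby→C 8, Calder→C 14, Quay→B 13, Ashby→C 3. Service 49; fixed 11; total 60.
{A, B, C}: service 44 + fixed 17 = 61
No other subset beats 57.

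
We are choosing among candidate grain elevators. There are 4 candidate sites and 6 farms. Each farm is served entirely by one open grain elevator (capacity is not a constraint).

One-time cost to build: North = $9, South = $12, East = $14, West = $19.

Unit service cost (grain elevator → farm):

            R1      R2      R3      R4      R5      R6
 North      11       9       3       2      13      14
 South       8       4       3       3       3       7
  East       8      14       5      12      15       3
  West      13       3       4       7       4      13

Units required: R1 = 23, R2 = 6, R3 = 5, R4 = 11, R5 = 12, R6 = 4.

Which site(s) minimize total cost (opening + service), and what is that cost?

For any fixed open set, each farm goes to its cheapest open site; total = fixed + service.
{North, South, East}: R1→South 8·23=184, R2→South 4·6=24, R3→North 3·5=15, R4→North 2·11=22, R5→South 3·12=36, R6→East 3·4=12. Service 293; fixed 35; total 328.
{North, South}: service 309 + fixed 21 = 330
{South, East}: service 304 + fixed 26 = 330
{North, South, East, West}: service 287 + fixed 54 = 341
No other subset beats 328.

Open North, South and East; minimum total cost 328.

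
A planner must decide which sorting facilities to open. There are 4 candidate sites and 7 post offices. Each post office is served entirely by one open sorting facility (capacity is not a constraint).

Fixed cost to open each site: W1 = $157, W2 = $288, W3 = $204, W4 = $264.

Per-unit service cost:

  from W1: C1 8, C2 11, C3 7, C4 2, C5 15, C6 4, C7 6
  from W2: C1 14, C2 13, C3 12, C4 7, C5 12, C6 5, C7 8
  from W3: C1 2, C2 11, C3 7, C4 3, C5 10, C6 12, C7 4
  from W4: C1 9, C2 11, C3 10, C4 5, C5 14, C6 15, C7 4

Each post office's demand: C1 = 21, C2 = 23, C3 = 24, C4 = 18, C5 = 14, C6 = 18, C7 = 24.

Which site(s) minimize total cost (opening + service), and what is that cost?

For any fixed open set, each post office goes to its cheapest open site; total = fixed + service.
{W1, W3}: C1→W3 2·21=42, C2→W1 11·23=253, C3→W1 7·24=168, C4→W1 2·18=36, C5→W3 10·14=140, C6→W1 4·18=72, C7→W3 4·24=96. Service 807; fixed 361; total 1168.
{W3}: service 969 + fixed 204 = 1173
{W1}: C1→W1 8·21=168, C2→W1 11·23=253, C3→W1 7·24=168, C4→W1 2·18=36, C5→W1 15·14=210, C6→W1 4·18=72, C7→W1 6·24=144. Service 1051; fixed 157; total 1208.
{W1, W2, W3, W4}: service 807 + fixed 913 = 1720
(All 15 nonempty subsets were checked; W1 and W3 is lowest.)

Open W1 and W3; minimum total cost 1168.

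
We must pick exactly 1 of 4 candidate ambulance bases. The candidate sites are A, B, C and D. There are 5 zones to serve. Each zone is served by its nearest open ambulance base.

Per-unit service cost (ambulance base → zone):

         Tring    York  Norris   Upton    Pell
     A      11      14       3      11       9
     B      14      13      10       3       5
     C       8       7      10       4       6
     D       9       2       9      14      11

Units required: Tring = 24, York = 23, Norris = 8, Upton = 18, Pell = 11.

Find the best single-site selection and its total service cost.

Choose C only; total service cost 571.

With exactly 1 open, each zone uses its cheapest among the chosen.
{C}: Tring→C 8·24=192, York→C 7·23=161, Norris→C 10·8=80, Upton→C 4·18=72, Pell→C 6·11=66. Service cost 571.
{D}: service cost 707
{B}: service cost 824
Among all 4 size-1 choices, {C} is lowest.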